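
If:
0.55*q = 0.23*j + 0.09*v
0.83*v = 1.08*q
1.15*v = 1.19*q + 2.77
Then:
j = 17.02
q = 9.04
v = 11.76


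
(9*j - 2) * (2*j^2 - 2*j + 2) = 18*j^3 - 22*j^2 + 22*j - 4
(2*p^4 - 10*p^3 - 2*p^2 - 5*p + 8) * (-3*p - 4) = -6*p^5 + 22*p^4 + 46*p^3 + 23*p^2 - 4*p - 32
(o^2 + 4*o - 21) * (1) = o^2 + 4*o - 21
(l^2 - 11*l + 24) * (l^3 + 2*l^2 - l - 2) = l^5 - 9*l^4 + l^3 + 57*l^2 - 2*l - 48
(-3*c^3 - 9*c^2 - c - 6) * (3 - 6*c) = 18*c^4 + 45*c^3 - 21*c^2 + 33*c - 18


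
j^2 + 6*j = j*(j + 6)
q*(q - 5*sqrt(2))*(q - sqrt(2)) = q^3 - 6*sqrt(2)*q^2 + 10*q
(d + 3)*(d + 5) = d^2 + 8*d + 15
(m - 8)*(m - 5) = m^2 - 13*m + 40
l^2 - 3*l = l*(l - 3)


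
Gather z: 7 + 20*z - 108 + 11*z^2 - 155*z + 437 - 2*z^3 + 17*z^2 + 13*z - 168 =-2*z^3 + 28*z^2 - 122*z + 168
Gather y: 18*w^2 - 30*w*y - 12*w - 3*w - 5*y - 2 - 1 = 18*w^2 - 15*w + y*(-30*w - 5) - 3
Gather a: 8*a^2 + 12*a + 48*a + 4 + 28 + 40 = 8*a^2 + 60*a + 72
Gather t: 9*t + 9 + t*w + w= t*(w + 9) + w + 9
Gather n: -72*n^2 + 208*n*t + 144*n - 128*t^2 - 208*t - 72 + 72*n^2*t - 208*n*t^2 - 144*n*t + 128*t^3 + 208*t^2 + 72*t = n^2*(72*t - 72) + n*(-208*t^2 + 64*t + 144) + 128*t^3 + 80*t^2 - 136*t - 72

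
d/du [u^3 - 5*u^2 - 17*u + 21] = 3*u^2 - 10*u - 17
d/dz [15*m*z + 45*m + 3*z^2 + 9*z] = 15*m + 6*z + 9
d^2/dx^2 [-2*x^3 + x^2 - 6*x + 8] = 2 - 12*x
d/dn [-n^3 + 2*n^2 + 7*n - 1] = -3*n^2 + 4*n + 7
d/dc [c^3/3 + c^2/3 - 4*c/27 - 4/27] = c^2 + 2*c/3 - 4/27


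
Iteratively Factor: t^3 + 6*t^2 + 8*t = (t + 2)*(t^2 + 4*t) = (t + 2)*(t + 4)*(t)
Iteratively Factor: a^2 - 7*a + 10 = (a - 2)*(a - 5)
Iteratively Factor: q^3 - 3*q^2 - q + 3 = (q - 1)*(q^2 - 2*q - 3) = (q - 3)*(q - 1)*(q + 1)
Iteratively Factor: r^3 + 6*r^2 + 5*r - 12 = (r + 3)*(r^2 + 3*r - 4) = (r - 1)*(r + 3)*(r + 4)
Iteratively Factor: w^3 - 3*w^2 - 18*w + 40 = (w + 4)*(w^2 - 7*w + 10) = (w - 2)*(w + 4)*(w - 5)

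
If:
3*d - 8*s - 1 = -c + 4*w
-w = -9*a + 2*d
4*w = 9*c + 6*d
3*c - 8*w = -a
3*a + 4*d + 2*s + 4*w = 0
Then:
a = 102/9167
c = -418/9167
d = 531/9167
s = -9/89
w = -144/9167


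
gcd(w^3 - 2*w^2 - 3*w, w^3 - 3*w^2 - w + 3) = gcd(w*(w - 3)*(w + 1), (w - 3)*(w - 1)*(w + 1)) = w^2 - 2*w - 3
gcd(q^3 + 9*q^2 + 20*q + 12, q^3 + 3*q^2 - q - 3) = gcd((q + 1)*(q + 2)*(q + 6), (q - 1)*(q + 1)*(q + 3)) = q + 1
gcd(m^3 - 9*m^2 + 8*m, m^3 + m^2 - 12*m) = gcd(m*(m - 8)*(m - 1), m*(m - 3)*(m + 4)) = m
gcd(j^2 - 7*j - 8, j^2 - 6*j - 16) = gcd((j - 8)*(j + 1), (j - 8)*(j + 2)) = j - 8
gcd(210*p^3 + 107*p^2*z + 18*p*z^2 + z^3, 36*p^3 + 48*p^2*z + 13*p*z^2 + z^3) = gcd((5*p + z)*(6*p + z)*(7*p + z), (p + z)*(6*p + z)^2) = 6*p + z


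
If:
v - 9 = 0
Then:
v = 9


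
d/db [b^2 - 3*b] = 2*b - 3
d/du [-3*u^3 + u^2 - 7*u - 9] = -9*u^2 + 2*u - 7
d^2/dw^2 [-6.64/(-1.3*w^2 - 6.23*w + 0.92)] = (-22.4432*w^2 - 107.55472*w + 6.64*(2.6*w + 6.23)*(5.2*w + 12.46) + 15.88288)/(1.3*w^2 + 6.23*w - 0.92)^3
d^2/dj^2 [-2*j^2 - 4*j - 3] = -4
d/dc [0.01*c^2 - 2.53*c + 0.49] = 0.02*c - 2.53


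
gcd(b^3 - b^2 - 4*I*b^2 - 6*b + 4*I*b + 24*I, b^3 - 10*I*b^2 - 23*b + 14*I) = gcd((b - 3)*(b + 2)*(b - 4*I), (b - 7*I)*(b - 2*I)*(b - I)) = 1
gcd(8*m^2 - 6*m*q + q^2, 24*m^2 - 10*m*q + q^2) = -4*m + q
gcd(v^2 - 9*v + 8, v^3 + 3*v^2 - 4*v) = v - 1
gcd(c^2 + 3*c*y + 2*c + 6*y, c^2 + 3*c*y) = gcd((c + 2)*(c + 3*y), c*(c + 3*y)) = c + 3*y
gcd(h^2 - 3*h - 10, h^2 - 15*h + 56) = 1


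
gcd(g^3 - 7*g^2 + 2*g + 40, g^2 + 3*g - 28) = g - 4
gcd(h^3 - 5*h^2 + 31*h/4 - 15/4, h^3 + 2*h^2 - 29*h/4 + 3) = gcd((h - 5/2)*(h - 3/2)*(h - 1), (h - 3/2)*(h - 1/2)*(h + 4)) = h - 3/2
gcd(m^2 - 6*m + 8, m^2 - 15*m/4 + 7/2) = m - 2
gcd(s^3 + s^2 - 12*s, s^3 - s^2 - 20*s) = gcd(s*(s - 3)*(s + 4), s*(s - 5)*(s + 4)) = s^2 + 4*s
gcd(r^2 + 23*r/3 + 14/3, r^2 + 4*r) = 1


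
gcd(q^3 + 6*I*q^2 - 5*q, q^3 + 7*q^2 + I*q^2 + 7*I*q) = q^2 + I*q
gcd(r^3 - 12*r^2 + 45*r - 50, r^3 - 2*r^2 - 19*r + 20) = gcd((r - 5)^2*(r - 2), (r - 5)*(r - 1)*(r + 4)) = r - 5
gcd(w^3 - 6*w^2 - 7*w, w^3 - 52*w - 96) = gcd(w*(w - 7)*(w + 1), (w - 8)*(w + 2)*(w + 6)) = 1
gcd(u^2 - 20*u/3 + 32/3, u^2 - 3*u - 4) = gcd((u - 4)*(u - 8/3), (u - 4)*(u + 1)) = u - 4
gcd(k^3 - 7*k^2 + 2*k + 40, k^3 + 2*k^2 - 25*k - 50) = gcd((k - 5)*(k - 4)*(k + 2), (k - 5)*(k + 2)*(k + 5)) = k^2 - 3*k - 10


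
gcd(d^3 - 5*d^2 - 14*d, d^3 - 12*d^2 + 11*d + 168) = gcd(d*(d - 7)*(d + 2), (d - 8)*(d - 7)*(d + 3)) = d - 7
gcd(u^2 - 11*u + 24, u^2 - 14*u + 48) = u - 8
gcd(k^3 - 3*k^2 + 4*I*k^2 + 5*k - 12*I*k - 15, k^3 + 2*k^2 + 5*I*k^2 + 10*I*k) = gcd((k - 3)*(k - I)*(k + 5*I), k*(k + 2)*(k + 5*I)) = k + 5*I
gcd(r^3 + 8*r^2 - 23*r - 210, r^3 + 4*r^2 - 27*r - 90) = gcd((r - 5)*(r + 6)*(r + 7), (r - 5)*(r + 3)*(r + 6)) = r^2 + r - 30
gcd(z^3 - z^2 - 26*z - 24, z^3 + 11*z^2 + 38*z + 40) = z + 4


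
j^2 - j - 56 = (j - 8)*(j + 7)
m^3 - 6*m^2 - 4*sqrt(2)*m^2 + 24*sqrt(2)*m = m*(m - 6)*(m - 4*sqrt(2))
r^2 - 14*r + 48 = (r - 8)*(r - 6)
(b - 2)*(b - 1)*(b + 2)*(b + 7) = b^4 + 6*b^3 - 11*b^2 - 24*b + 28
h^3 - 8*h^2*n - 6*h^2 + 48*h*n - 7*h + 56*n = (h - 7)*(h + 1)*(h - 8*n)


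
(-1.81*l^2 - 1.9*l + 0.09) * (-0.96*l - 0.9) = 1.7376*l^3 + 3.453*l^2 + 1.6236*l - 0.081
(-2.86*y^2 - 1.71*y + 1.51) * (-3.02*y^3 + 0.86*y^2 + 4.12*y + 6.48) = 8.6372*y^5 + 2.7046*y^4 - 17.814*y^3 - 24.2794*y^2 - 4.8596*y + 9.7848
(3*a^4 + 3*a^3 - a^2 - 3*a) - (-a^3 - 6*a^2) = 3*a^4 + 4*a^3 + 5*a^2 - 3*a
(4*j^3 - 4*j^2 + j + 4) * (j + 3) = 4*j^4 + 8*j^3 - 11*j^2 + 7*j + 12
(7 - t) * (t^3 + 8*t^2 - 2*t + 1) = -t^4 - t^3 + 58*t^2 - 15*t + 7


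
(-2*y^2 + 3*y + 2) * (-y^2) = 2*y^4 - 3*y^3 - 2*y^2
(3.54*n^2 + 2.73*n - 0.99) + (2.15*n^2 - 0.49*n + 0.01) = 5.69*n^2 + 2.24*n - 0.98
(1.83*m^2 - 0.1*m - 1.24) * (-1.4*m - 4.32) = -2.562*m^3 - 7.7656*m^2 + 2.168*m + 5.3568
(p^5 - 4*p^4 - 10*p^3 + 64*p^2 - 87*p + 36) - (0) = p^5 - 4*p^4 - 10*p^3 + 64*p^2 - 87*p + 36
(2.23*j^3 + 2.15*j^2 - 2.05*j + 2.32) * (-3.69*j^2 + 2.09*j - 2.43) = -8.2287*j^5 - 3.2728*j^4 + 6.6391*j^3 - 18.0698*j^2 + 9.8303*j - 5.6376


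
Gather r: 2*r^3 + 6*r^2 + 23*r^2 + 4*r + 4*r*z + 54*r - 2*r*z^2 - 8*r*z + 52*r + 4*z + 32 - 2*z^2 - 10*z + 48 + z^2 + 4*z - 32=2*r^3 + 29*r^2 + r*(-2*z^2 - 4*z + 110) - z^2 - 2*z + 48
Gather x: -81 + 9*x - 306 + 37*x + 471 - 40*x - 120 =6*x - 36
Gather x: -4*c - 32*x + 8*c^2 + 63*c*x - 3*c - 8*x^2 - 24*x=8*c^2 - 7*c - 8*x^2 + x*(63*c - 56)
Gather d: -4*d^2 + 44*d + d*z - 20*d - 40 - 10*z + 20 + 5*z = -4*d^2 + d*(z + 24) - 5*z - 20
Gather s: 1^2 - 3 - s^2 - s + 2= -s^2 - s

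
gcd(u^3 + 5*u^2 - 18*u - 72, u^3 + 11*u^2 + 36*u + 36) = u^2 + 9*u + 18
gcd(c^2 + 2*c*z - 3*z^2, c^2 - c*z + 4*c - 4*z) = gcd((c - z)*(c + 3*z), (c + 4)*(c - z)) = -c + z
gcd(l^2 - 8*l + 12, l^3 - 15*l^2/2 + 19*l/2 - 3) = l - 6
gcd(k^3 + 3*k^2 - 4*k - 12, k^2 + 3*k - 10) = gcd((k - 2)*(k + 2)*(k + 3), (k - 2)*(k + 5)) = k - 2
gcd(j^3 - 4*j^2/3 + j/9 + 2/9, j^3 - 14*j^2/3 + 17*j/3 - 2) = j^2 - 5*j/3 + 2/3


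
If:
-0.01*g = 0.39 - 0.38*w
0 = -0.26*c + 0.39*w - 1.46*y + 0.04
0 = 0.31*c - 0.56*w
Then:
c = 0.906882591093117 - 33.1012145748988*y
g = -696.307692307692*y - 19.9230769230769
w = 0.502024291497976 - 18.3238866396761*y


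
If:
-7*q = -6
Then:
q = 6/7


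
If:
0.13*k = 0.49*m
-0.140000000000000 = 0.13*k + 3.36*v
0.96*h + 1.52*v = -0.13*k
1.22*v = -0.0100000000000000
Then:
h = 0.13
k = -0.87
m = -0.23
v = -0.01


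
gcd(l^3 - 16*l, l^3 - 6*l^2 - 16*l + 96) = l^2 - 16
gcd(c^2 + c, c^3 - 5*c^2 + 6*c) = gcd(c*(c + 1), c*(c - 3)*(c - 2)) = c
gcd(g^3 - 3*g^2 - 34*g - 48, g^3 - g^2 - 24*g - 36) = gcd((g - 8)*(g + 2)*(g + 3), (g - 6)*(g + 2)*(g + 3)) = g^2 + 5*g + 6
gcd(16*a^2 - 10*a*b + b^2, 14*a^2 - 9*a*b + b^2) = 2*a - b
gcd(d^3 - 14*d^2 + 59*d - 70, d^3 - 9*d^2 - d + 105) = d^2 - 12*d + 35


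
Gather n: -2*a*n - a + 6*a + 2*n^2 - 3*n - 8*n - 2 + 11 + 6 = 5*a + 2*n^2 + n*(-2*a - 11) + 15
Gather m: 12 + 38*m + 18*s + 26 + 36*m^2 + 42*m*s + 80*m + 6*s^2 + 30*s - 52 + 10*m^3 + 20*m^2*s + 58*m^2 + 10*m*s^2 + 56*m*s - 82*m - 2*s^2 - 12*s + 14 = 10*m^3 + m^2*(20*s + 94) + m*(10*s^2 + 98*s + 36) + 4*s^2 + 36*s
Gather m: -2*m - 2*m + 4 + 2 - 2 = 4 - 4*m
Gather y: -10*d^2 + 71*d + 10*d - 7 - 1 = -10*d^2 + 81*d - 8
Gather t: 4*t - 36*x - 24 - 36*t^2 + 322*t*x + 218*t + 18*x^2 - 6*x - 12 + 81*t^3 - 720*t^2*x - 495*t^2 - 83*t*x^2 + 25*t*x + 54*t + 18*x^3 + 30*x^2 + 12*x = 81*t^3 + t^2*(-720*x - 531) + t*(-83*x^2 + 347*x + 276) + 18*x^3 + 48*x^2 - 30*x - 36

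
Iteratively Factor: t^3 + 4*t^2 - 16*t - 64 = (t + 4)*(t^2 - 16) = (t + 4)^2*(t - 4)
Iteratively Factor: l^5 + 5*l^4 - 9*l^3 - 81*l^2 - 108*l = (l - 4)*(l^4 + 9*l^3 + 27*l^2 + 27*l) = (l - 4)*(l + 3)*(l^3 + 6*l^2 + 9*l) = l*(l - 4)*(l + 3)*(l^2 + 6*l + 9) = l*(l - 4)*(l + 3)^2*(l + 3)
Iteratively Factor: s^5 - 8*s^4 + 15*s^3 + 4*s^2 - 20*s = (s - 5)*(s^4 - 3*s^3 + 4*s) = (s - 5)*(s + 1)*(s^3 - 4*s^2 + 4*s) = (s - 5)*(s - 2)*(s + 1)*(s^2 - 2*s) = s*(s - 5)*(s - 2)*(s + 1)*(s - 2)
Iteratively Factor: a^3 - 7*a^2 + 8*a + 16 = (a - 4)*(a^2 - 3*a - 4) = (a - 4)*(a + 1)*(a - 4)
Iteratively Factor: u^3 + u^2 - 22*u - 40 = (u + 2)*(u^2 - u - 20) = (u + 2)*(u + 4)*(u - 5)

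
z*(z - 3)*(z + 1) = z^3 - 2*z^2 - 3*z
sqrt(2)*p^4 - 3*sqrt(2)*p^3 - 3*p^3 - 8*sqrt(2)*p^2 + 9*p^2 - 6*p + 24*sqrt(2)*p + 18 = (p - 3)*(p - 3*sqrt(2))*(p + sqrt(2))*(sqrt(2)*p + 1)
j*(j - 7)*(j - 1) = j^3 - 8*j^2 + 7*j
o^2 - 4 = (o - 2)*(o + 2)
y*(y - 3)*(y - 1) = y^3 - 4*y^2 + 3*y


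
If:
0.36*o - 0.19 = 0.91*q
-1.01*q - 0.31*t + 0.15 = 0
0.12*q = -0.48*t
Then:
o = 0.93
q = 0.16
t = -0.04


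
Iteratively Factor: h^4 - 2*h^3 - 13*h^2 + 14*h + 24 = (h + 1)*(h^3 - 3*h^2 - 10*h + 24) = (h - 2)*(h + 1)*(h^2 - h - 12) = (h - 4)*(h - 2)*(h + 1)*(h + 3)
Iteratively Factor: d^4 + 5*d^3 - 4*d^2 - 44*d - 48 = (d + 4)*(d^3 + d^2 - 8*d - 12) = (d - 3)*(d + 4)*(d^2 + 4*d + 4) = (d - 3)*(d + 2)*(d + 4)*(d + 2)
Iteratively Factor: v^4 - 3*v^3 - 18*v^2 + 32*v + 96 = (v + 2)*(v^3 - 5*v^2 - 8*v + 48) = (v - 4)*(v + 2)*(v^2 - v - 12) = (v - 4)^2*(v + 2)*(v + 3)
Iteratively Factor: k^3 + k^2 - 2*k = (k + 2)*(k^2 - k) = (k - 1)*(k + 2)*(k)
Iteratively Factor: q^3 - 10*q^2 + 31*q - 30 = (q - 2)*(q^2 - 8*q + 15) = (q - 5)*(q - 2)*(q - 3)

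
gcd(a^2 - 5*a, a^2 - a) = a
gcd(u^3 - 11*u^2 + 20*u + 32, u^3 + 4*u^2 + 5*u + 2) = u + 1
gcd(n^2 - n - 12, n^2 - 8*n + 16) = n - 4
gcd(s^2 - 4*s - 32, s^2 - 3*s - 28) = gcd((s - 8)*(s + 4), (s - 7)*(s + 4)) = s + 4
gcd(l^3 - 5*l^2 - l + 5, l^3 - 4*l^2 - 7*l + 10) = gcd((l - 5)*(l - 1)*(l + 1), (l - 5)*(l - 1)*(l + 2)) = l^2 - 6*l + 5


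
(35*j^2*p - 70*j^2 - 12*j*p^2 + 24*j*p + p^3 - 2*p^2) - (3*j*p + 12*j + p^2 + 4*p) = 35*j^2*p - 70*j^2 - 12*j*p^2 + 21*j*p - 12*j + p^3 - 3*p^2 - 4*p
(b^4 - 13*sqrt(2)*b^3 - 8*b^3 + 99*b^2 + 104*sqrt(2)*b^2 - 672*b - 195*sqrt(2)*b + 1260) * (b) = b^5 - 13*sqrt(2)*b^4 - 8*b^4 + 99*b^3 + 104*sqrt(2)*b^3 - 672*b^2 - 195*sqrt(2)*b^2 + 1260*b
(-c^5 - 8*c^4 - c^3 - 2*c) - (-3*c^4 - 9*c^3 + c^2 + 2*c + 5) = -c^5 - 5*c^4 + 8*c^3 - c^2 - 4*c - 5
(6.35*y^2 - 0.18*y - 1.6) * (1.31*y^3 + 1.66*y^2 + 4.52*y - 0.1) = 8.3185*y^5 + 10.3052*y^4 + 26.3072*y^3 - 4.1046*y^2 - 7.214*y + 0.16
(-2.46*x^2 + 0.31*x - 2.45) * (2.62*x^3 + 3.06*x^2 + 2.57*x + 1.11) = -6.4452*x^5 - 6.7154*x^4 - 11.7926*x^3 - 9.4309*x^2 - 5.9524*x - 2.7195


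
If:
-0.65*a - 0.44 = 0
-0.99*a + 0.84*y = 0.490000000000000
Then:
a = -0.68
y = -0.21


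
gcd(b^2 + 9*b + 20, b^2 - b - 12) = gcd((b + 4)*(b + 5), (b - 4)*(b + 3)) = 1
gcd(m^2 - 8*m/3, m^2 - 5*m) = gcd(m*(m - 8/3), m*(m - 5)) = m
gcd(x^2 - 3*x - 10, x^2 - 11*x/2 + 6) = 1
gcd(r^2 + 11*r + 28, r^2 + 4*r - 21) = r + 7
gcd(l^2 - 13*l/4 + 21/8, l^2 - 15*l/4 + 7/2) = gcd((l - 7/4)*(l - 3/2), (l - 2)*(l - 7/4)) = l - 7/4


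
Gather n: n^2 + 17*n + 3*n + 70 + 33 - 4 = n^2 + 20*n + 99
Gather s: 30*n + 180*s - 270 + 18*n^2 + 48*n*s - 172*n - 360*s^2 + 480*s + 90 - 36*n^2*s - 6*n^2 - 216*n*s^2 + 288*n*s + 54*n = 12*n^2 - 88*n + s^2*(-216*n - 360) + s*(-36*n^2 + 336*n + 660) - 180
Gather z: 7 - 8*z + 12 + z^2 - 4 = z^2 - 8*z + 15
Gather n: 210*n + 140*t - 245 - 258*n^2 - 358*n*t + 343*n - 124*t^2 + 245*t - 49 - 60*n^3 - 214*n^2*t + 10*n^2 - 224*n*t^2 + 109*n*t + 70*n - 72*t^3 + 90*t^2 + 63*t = -60*n^3 + n^2*(-214*t - 248) + n*(-224*t^2 - 249*t + 623) - 72*t^3 - 34*t^2 + 448*t - 294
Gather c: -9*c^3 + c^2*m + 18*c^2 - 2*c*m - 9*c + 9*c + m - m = -9*c^3 + c^2*(m + 18) - 2*c*m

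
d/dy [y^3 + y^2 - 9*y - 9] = 3*y^2 + 2*y - 9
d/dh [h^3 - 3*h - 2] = 3*h^2 - 3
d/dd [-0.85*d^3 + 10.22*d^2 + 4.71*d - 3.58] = -2.55*d^2 + 20.44*d + 4.71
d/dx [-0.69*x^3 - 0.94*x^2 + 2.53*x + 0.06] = -2.07*x^2 - 1.88*x + 2.53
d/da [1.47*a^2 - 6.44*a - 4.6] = 2.94*a - 6.44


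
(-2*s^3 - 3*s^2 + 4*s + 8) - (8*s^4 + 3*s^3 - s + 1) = -8*s^4 - 5*s^3 - 3*s^2 + 5*s + 7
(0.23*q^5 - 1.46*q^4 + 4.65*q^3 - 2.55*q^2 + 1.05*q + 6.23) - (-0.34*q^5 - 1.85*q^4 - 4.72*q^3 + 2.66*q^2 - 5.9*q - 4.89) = 0.57*q^5 + 0.39*q^4 + 9.37*q^3 - 5.21*q^2 + 6.95*q + 11.12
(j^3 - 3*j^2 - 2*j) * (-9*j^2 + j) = -9*j^5 + 28*j^4 + 15*j^3 - 2*j^2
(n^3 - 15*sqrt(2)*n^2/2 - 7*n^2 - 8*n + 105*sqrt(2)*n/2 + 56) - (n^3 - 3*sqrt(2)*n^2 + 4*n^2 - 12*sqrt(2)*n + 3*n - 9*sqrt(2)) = -11*n^2 - 9*sqrt(2)*n^2/2 - 11*n + 129*sqrt(2)*n/2 + 9*sqrt(2) + 56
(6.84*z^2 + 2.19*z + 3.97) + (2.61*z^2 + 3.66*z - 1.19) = 9.45*z^2 + 5.85*z + 2.78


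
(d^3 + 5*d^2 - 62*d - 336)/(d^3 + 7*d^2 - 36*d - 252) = (d - 8)/(d - 6)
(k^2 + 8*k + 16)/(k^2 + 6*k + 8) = (k + 4)/(k + 2)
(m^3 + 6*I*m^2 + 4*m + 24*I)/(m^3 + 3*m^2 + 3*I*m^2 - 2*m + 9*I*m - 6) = (m^2 + 4*I*m + 12)/(m^2 + m*(3 + I) + 3*I)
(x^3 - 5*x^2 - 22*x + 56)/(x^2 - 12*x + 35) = (x^2 + 2*x - 8)/(x - 5)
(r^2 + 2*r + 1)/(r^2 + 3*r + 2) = (r + 1)/(r + 2)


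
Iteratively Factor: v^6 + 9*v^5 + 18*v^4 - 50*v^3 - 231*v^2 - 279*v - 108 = (v + 3)*(v^5 + 6*v^4 - 50*v^2 - 81*v - 36) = (v + 3)^2*(v^4 + 3*v^3 - 9*v^2 - 23*v - 12) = (v + 1)*(v + 3)^2*(v^3 + 2*v^2 - 11*v - 12) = (v + 1)^2*(v + 3)^2*(v^2 + v - 12) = (v + 1)^2*(v + 3)^2*(v + 4)*(v - 3)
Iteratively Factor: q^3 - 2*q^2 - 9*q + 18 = (q + 3)*(q^2 - 5*q + 6) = (q - 3)*(q + 3)*(q - 2)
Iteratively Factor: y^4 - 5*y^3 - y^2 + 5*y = (y - 5)*(y^3 - y) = (y - 5)*(y - 1)*(y^2 + y) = (y - 5)*(y - 1)*(y + 1)*(y)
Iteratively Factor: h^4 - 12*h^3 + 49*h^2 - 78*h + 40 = (h - 5)*(h^3 - 7*h^2 + 14*h - 8) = (h - 5)*(h - 2)*(h^2 - 5*h + 4) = (h - 5)*(h - 2)*(h - 1)*(h - 4)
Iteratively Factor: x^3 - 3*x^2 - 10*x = (x)*(x^2 - 3*x - 10) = x*(x + 2)*(x - 5)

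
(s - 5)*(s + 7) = s^2 + 2*s - 35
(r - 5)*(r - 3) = r^2 - 8*r + 15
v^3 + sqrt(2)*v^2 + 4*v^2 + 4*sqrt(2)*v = v*(v + 4)*(v + sqrt(2))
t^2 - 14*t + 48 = (t - 8)*(t - 6)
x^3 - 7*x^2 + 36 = (x - 6)*(x - 3)*(x + 2)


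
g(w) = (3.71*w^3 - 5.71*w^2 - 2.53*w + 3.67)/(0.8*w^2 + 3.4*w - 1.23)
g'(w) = (-1.6*w - 3.4)*(3.71*w^3 - 5.71*w^2 - 2.53*w + 3.67)/(0.8*w^2 + 3.4*w - 1.23)^2 + (11.13*w^2 - 11.42*w - 2.53)/(0.8*w^2 + 3.4*w - 1.23) = (2.968*w^4 + 25.228*w^3 - 31.0799*w^2 + 8.1746*w - 9.3661)/(0.64*w^4 + 5.44*w^3 + 9.592*w^2 - 8.364*w + 1.5129)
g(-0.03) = -2.81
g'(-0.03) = -5.44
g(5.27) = 9.63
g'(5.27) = 3.40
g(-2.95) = 31.13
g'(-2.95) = -39.35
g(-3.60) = 75.54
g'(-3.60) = -116.41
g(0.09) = -3.70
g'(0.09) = -10.53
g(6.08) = 12.47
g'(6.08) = 3.59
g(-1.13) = 1.51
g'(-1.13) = -5.48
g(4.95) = 8.56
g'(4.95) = 3.32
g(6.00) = 12.18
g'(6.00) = 3.57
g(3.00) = 2.77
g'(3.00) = 2.51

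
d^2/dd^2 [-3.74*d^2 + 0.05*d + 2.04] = -7.48000000000000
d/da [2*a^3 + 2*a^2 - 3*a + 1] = 6*a^2 + 4*a - 3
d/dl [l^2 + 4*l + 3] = 2*l + 4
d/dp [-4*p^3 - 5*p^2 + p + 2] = -12*p^2 - 10*p + 1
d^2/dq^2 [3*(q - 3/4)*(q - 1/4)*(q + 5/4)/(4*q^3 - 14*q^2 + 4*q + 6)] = 9*(320*q^6 - 528*q^5 + 240*q^4 - 1196*q^3 + 2331*q^2 - 1152*q + 309)/(64*(8*q^9 - 84*q^8 + 318*q^7 - 475*q^6 + 66*q^5 + 429*q^4 - 190*q^3 - 153*q^2 + 54*q + 27))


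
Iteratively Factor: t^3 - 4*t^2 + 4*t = (t - 2)*(t^2 - 2*t) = t*(t - 2)*(t - 2)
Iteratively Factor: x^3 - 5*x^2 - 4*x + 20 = (x - 5)*(x^2 - 4) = (x - 5)*(x - 2)*(x + 2)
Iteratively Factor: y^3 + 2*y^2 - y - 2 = (y + 2)*(y^2 - 1) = (y + 1)*(y + 2)*(y - 1)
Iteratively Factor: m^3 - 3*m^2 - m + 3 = (m - 1)*(m^2 - 2*m - 3) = (m - 3)*(m - 1)*(m + 1)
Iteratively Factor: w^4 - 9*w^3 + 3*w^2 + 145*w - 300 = (w + 4)*(w^3 - 13*w^2 + 55*w - 75) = (w - 5)*(w + 4)*(w^2 - 8*w + 15) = (w - 5)^2*(w + 4)*(w - 3)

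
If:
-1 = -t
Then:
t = 1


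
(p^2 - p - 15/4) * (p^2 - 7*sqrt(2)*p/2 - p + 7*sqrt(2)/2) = p^4 - 7*sqrt(2)*p^3/2 - 2*p^3 - 11*p^2/4 + 7*sqrt(2)*p^2 + 15*p/4 + 77*sqrt(2)*p/8 - 105*sqrt(2)/8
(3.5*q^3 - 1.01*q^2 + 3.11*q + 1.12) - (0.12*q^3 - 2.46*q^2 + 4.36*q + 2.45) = 3.38*q^3 + 1.45*q^2 - 1.25*q - 1.33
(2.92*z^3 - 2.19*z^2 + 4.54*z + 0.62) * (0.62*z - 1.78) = 1.8104*z^4 - 6.5554*z^3 + 6.713*z^2 - 7.6968*z - 1.1036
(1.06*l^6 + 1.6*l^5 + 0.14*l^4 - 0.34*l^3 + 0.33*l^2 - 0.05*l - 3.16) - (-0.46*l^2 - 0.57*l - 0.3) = 1.06*l^6 + 1.6*l^5 + 0.14*l^4 - 0.34*l^3 + 0.79*l^2 + 0.52*l - 2.86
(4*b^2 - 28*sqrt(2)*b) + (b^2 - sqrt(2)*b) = 5*b^2 - 29*sqrt(2)*b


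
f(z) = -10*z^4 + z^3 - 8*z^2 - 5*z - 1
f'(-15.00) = 135910.00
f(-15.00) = -511351.00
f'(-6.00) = 8839.00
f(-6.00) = -13435.00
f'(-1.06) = 62.97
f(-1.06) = -18.50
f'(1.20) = -89.00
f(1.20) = -37.53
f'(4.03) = -2638.79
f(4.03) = -2723.29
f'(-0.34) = 2.36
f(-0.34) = -0.40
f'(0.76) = -32.99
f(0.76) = -12.32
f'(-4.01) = 2686.65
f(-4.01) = -2759.77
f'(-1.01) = 55.43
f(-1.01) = -15.55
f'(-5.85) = 8199.33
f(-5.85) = -12157.53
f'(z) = -40*z^3 + 3*z^2 - 16*z - 5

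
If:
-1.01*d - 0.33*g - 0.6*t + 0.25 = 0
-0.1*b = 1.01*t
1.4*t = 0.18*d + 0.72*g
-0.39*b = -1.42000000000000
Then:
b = 3.64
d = 0.75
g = -0.89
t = -0.36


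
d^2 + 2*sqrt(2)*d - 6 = (d - sqrt(2))*(d + 3*sqrt(2))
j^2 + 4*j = j*(j + 4)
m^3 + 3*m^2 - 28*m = m*(m - 4)*(m + 7)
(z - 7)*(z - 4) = z^2 - 11*z + 28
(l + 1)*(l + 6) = l^2 + 7*l + 6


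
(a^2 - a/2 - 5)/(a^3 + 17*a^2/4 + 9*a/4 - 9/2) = 2*(2*a - 5)/(4*a^2 + 9*a - 9)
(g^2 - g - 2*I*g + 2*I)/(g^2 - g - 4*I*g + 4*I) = (g - 2*I)/(g - 4*I)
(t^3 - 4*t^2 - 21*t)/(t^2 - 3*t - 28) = t*(t + 3)/(t + 4)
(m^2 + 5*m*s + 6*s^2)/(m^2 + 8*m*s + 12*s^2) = (m + 3*s)/(m + 6*s)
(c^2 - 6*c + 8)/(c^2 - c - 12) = (c - 2)/(c + 3)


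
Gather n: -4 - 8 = -12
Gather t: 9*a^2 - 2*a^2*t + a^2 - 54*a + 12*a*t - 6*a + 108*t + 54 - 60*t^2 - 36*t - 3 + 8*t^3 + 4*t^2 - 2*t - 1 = 10*a^2 - 60*a + 8*t^3 - 56*t^2 + t*(-2*a^2 + 12*a + 70) + 50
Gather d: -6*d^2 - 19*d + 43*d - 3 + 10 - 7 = -6*d^2 + 24*d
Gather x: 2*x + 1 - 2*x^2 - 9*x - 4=-2*x^2 - 7*x - 3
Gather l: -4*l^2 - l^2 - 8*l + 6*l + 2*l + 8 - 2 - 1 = 5 - 5*l^2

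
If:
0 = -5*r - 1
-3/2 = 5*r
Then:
No Solution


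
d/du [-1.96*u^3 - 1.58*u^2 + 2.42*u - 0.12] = -5.88*u^2 - 3.16*u + 2.42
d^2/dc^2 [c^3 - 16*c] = 6*c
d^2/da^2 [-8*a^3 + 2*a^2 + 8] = 4 - 48*a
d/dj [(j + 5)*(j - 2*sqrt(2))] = 2*j - 2*sqrt(2) + 5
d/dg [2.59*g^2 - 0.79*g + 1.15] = 5.18*g - 0.79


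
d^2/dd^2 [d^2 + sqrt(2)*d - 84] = 2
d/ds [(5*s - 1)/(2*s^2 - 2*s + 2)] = (5*s^2 - 5*s - (2*s - 1)*(5*s - 1) + 5)/(2*(s^2 - s + 1)^2)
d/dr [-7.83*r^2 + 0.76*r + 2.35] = 0.76 - 15.66*r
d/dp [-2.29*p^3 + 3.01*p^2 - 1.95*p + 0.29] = -6.87*p^2 + 6.02*p - 1.95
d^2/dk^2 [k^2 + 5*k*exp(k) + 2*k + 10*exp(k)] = 5*k*exp(k) + 20*exp(k) + 2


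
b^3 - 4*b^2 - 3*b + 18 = (b - 3)^2*(b + 2)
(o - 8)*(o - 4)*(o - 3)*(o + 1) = o^4 - 14*o^3 + 53*o^2 - 28*o - 96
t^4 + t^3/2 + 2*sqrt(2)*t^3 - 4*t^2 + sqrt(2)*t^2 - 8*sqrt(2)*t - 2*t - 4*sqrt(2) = (t - 2)*(t + 1/2)*(t + 2)*(t + 2*sqrt(2))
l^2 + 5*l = l*(l + 5)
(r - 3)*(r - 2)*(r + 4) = r^3 - r^2 - 14*r + 24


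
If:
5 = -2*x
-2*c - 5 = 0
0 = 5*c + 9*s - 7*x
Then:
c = -5/2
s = -5/9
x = -5/2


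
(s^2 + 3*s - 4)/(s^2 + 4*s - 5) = (s + 4)/(s + 5)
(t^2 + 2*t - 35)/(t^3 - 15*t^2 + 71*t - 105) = (t + 7)/(t^2 - 10*t + 21)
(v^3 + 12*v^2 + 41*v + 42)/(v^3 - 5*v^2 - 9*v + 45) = (v^2 + 9*v + 14)/(v^2 - 8*v + 15)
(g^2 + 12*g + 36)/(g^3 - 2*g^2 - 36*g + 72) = (g + 6)/(g^2 - 8*g + 12)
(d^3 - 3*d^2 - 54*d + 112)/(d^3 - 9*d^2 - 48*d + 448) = (d - 2)/(d - 8)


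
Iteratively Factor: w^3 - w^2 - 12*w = (w)*(w^2 - w - 12) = w*(w - 4)*(w + 3)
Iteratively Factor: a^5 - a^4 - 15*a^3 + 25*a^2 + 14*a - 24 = (a - 2)*(a^4 + a^3 - 13*a^2 - a + 12) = (a - 2)*(a + 4)*(a^3 - 3*a^2 - a + 3) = (a - 3)*(a - 2)*(a + 4)*(a^2 - 1) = (a - 3)*(a - 2)*(a + 1)*(a + 4)*(a - 1)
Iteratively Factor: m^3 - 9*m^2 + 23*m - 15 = (m - 1)*(m^2 - 8*m + 15) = (m - 5)*(m - 1)*(m - 3)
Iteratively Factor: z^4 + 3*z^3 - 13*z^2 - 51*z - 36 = (z + 1)*(z^3 + 2*z^2 - 15*z - 36) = (z + 1)*(z + 3)*(z^2 - z - 12) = (z - 4)*(z + 1)*(z + 3)*(z + 3)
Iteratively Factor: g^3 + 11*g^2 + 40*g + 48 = (g + 3)*(g^2 + 8*g + 16) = (g + 3)*(g + 4)*(g + 4)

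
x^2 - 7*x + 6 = (x - 6)*(x - 1)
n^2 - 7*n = n*(n - 7)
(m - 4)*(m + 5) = m^2 + m - 20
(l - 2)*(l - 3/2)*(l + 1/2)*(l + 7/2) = l^4 + l^3/2 - 37*l^2/4 + 47*l/8 + 21/4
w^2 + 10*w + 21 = (w + 3)*(w + 7)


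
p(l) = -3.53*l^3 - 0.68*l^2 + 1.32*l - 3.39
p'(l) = -10.59*l^2 - 1.36*l + 1.32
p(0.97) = -5.97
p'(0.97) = -9.96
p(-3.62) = 150.38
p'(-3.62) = -132.53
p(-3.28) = 109.53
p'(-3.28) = -108.15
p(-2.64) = 53.34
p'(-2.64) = -68.90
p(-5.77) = 644.47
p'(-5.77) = -343.40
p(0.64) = -3.75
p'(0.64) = -3.89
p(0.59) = -3.57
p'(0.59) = -3.17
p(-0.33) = -3.77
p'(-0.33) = 0.62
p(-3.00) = 81.84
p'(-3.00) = -89.91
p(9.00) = -2619.96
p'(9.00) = -868.71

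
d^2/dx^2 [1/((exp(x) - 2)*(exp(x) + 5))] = (4*exp(3*x) + 9*exp(2*x) + 49*exp(x) + 30)*exp(x)/(exp(6*x) + 9*exp(5*x) - 3*exp(4*x) - 153*exp(3*x) + 30*exp(2*x) + 900*exp(x) - 1000)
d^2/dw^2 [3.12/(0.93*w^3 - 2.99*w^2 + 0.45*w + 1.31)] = ((18.6576 - 17.4096*w)*(0.93*w^3 - 2.99*w^2 + 0.45*w + 1.31) + 3.12*(2.79*w^2 - 5.98*w + 0.45)*(5.58*w^2 - 11.96*w + 0.9))/(0.93*w^3 - 2.99*w^2 + 0.45*w + 1.31)^3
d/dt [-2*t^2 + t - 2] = 1 - 4*t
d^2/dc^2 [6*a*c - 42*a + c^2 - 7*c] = 2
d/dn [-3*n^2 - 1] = -6*n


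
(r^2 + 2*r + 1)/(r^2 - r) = (r^2 + 2*r + 1)/(r*(r - 1))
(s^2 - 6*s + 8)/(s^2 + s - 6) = (s - 4)/(s + 3)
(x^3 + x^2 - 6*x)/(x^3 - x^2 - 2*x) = (x + 3)/(x + 1)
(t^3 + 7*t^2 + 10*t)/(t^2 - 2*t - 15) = t*(t^2 + 7*t + 10)/(t^2 - 2*t - 15)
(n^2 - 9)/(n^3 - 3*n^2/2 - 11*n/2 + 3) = 2*(n + 3)/(2*n^2 + 3*n - 2)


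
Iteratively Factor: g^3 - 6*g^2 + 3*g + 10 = (g + 1)*(g^2 - 7*g + 10) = (g - 5)*(g + 1)*(g - 2)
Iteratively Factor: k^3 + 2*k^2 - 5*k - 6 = (k + 1)*(k^2 + k - 6) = (k + 1)*(k + 3)*(k - 2)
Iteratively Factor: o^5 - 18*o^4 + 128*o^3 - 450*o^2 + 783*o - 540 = (o - 3)*(o^4 - 15*o^3 + 83*o^2 - 201*o + 180) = (o - 3)^2*(o^3 - 12*o^2 + 47*o - 60) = (o - 3)^3*(o^2 - 9*o + 20) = (o - 5)*(o - 3)^3*(o - 4)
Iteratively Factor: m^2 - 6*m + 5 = (m - 1)*(m - 5)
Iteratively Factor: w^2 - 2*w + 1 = (w - 1)*(w - 1)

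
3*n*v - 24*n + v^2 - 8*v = (3*n + v)*(v - 8)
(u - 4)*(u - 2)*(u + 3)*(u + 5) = u^4 + 2*u^3 - 25*u^2 - 26*u + 120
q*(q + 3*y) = q^2 + 3*q*y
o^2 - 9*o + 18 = (o - 6)*(o - 3)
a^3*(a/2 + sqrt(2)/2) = a^4/2 + sqrt(2)*a^3/2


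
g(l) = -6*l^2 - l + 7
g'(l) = -12*l - 1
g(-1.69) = -8.45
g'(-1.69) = 19.28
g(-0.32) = 6.71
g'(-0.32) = 2.84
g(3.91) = -88.64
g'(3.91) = -47.92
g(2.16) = -23.15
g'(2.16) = -26.92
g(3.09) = -53.38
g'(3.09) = -38.08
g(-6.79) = -262.83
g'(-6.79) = 80.48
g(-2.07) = -16.64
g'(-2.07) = 23.84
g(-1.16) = 0.09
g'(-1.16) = 12.92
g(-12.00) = -845.00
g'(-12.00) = 143.00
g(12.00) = -869.00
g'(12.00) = -145.00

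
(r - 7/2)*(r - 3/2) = r^2 - 5*r + 21/4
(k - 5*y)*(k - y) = k^2 - 6*k*y + 5*y^2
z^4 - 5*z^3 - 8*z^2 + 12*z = z*(z - 6)*(z - 1)*(z + 2)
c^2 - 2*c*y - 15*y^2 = (c - 5*y)*(c + 3*y)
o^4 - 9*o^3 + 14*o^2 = o^2*(o - 7)*(o - 2)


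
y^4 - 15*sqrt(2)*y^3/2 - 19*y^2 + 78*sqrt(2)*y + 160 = (y - 8*sqrt(2))*(y - 5*sqrt(2)/2)*(y + sqrt(2))*(y + 2*sqrt(2))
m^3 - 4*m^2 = m^2*(m - 4)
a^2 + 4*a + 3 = (a + 1)*(a + 3)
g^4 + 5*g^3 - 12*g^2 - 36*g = g*(g - 3)*(g + 2)*(g + 6)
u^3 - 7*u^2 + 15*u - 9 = (u - 3)^2*(u - 1)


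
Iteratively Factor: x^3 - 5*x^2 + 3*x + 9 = (x + 1)*(x^2 - 6*x + 9) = (x - 3)*(x + 1)*(x - 3)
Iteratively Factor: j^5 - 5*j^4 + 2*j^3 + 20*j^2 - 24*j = (j)*(j^4 - 5*j^3 + 2*j^2 + 20*j - 24) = j*(j - 3)*(j^3 - 2*j^2 - 4*j + 8) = j*(j - 3)*(j + 2)*(j^2 - 4*j + 4) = j*(j - 3)*(j - 2)*(j + 2)*(j - 2)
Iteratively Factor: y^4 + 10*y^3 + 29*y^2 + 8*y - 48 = (y + 4)*(y^3 + 6*y^2 + 5*y - 12) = (y + 3)*(y + 4)*(y^2 + 3*y - 4) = (y + 3)*(y + 4)^2*(y - 1)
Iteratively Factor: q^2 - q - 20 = (q - 5)*(q + 4)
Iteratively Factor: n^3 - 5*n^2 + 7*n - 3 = (n - 1)*(n^2 - 4*n + 3) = (n - 1)^2*(n - 3)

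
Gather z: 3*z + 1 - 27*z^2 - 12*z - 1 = -27*z^2 - 9*z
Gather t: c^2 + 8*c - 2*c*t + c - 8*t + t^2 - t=c^2 + 9*c + t^2 + t*(-2*c - 9)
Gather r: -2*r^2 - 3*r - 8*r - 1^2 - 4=-2*r^2 - 11*r - 5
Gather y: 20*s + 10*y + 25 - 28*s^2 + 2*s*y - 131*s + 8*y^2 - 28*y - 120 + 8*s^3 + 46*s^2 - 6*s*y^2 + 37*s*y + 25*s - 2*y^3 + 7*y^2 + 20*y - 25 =8*s^3 + 18*s^2 - 86*s - 2*y^3 + y^2*(15 - 6*s) + y*(39*s + 2) - 120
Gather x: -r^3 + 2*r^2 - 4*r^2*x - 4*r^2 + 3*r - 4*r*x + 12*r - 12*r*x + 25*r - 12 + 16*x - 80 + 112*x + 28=-r^3 - 2*r^2 + 40*r + x*(-4*r^2 - 16*r + 128) - 64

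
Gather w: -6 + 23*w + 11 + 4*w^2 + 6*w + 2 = 4*w^2 + 29*w + 7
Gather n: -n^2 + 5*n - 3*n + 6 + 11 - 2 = -n^2 + 2*n + 15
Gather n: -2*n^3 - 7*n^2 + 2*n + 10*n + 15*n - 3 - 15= -2*n^3 - 7*n^2 + 27*n - 18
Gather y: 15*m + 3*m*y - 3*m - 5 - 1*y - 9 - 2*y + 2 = 12*m + y*(3*m - 3) - 12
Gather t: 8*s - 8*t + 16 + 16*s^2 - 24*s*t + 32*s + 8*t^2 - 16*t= 16*s^2 + 40*s + 8*t^2 + t*(-24*s - 24) + 16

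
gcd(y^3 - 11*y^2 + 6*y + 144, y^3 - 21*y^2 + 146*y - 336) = y^2 - 14*y + 48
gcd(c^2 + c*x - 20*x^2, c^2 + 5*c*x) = c + 5*x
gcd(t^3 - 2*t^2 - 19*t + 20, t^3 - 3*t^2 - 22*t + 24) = t^2 + 3*t - 4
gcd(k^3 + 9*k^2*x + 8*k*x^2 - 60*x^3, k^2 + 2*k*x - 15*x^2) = k + 5*x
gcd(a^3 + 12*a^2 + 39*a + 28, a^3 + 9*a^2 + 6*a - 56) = a^2 + 11*a + 28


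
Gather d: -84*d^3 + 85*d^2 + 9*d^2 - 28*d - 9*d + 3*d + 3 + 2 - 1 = -84*d^3 + 94*d^2 - 34*d + 4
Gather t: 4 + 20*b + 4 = 20*b + 8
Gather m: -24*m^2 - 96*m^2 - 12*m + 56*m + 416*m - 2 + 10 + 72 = -120*m^2 + 460*m + 80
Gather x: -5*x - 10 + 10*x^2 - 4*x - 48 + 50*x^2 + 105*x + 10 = 60*x^2 + 96*x - 48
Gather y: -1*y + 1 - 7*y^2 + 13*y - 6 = -7*y^2 + 12*y - 5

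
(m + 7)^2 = m^2 + 14*m + 49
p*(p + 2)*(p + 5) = p^3 + 7*p^2 + 10*p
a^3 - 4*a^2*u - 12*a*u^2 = a*(a - 6*u)*(a + 2*u)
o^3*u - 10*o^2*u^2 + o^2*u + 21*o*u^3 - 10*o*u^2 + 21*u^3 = (o - 7*u)*(o - 3*u)*(o*u + u)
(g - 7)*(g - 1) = g^2 - 8*g + 7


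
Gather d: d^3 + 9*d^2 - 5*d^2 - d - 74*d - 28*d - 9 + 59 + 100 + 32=d^3 + 4*d^2 - 103*d + 182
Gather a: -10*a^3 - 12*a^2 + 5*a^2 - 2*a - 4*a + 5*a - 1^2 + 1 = -10*a^3 - 7*a^2 - a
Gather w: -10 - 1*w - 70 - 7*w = -8*w - 80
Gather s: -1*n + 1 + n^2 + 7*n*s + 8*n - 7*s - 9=n^2 + 7*n + s*(7*n - 7) - 8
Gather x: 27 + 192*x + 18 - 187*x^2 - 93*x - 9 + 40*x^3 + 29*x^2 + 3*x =40*x^3 - 158*x^2 + 102*x + 36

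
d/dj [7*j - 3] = 7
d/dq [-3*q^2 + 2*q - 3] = 2 - 6*q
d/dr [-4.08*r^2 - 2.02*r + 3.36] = -8.16*r - 2.02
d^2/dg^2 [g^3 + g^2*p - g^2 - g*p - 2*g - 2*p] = 6*g + 2*p - 2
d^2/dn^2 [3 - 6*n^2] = -12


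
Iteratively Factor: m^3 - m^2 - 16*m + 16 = (m + 4)*(m^2 - 5*m + 4) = (m - 4)*(m + 4)*(m - 1)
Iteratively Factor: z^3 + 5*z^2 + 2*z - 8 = (z - 1)*(z^2 + 6*z + 8) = (z - 1)*(z + 4)*(z + 2)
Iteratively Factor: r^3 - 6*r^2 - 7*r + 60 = (r + 3)*(r^2 - 9*r + 20) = (r - 5)*(r + 3)*(r - 4)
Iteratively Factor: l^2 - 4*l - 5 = (l - 5)*(l + 1)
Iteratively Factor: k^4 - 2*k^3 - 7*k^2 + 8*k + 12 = (k + 1)*(k^3 - 3*k^2 - 4*k + 12) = (k + 1)*(k + 2)*(k^2 - 5*k + 6) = (k - 2)*(k + 1)*(k + 2)*(k - 3)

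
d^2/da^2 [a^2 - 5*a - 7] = 2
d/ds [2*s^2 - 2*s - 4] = 4*s - 2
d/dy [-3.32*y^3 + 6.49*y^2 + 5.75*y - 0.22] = -9.96*y^2 + 12.98*y + 5.75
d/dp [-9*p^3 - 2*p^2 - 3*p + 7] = -27*p^2 - 4*p - 3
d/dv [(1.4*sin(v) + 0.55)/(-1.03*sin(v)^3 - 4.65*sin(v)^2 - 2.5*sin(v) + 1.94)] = (2.884*sin(v)^3 + 8.2095*sin(v)^2 + 5.115*sin(v) + 4.091)*cos(v)/(1.0609*sin(v)^6 + 9.579*sin(v)^5 + 26.7725*sin(v)^4 + 19.2536*sin(v)^3 - 11.792*sin(v)^2 - 9.7*sin(v) + 3.7636)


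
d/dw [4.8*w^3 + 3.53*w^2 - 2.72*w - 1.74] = 14.4*w^2 + 7.06*w - 2.72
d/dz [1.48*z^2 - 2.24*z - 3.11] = 2.96*z - 2.24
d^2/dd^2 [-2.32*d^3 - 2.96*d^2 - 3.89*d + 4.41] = -13.92*d - 5.92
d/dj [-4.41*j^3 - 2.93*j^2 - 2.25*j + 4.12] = -13.23*j^2 - 5.86*j - 2.25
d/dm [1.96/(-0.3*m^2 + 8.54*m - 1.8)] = (1.176*m - 16.7384)/(0.3*m^2 - 8.54*m + 1.8)^2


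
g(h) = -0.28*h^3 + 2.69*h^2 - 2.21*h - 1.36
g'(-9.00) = -118.67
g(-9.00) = 440.54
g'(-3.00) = -25.91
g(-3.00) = 37.04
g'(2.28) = 5.69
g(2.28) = 4.27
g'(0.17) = -1.32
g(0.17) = -1.66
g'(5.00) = 3.69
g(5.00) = 19.84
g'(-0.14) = -2.98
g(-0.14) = -1.00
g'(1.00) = 2.33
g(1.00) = -1.16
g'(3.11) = 6.40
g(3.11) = 9.36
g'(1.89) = 4.96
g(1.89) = 2.18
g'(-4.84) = -47.93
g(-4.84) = 104.10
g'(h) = -0.84*h^2 + 5.38*h - 2.21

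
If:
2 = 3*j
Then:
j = 2/3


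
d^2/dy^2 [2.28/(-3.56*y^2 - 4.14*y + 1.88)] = (57.791616*y^2 + 67.207104*y - 2.28*(7.12*y + 4.14)*(14.24*y + 8.28) - 30.519168)/(3.56*y^2 + 4.14*y - 1.88)^3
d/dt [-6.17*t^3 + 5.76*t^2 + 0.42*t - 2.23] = -18.51*t^2 + 11.52*t + 0.42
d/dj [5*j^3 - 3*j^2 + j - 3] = 15*j^2 - 6*j + 1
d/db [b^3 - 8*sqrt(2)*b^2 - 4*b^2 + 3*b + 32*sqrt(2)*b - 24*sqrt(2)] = 3*b^2 - 16*sqrt(2)*b - 8*b + 3 + 32*sqrt(2)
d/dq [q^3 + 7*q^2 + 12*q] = 3*q^2 + 14*q + 12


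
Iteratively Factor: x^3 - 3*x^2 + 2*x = (x - 2)*(x^2 - x) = (x - 2)*(x - 1)*(x)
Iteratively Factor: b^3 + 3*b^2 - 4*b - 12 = (b + 2)*(b^2 + b - 6) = (b - 2)*(b + 2)*(b + 3)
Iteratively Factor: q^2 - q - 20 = (q + 4)*(q - 5)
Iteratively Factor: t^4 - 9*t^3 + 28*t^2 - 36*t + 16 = (t - 2)*(t^3 - 7*t^2 + 14*t - 8) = (t - 2)^2*(t^2 - 5*t + 4) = (t - 2)^2*(t - 1)*(t - 4)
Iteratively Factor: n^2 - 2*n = (n)*(n - 2)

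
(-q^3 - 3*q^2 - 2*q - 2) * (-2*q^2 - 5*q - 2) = 2*q^5 + 11*q^4 + 21*q^3 + 20*q^2 + 14*q + 4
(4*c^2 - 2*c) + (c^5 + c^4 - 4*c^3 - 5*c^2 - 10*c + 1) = c^5 + c^4 - 4*c^3 - c^2 - 12*c + 1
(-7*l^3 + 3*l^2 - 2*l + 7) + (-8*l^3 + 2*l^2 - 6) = -15*l^3 + 5*l^2 - 2*l + 1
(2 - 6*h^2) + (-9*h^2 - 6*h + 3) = -15*h^2 - 6*h + 5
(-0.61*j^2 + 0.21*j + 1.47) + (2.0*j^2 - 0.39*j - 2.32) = 1.39*j^2 - 0.18*j - 0.85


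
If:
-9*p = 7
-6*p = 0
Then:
No Solution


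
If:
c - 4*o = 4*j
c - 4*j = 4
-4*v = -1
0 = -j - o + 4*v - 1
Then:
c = 0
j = -1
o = 1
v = 1/4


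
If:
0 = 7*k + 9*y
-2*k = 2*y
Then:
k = 0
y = 0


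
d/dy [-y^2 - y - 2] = -2*y - 1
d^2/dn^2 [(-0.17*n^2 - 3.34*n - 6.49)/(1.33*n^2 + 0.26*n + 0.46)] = (-11.69868*n^3 - 68.25693*n^2 - 1.20498*n + 7.7907)/(2.352637*n^6 + 1.379742*n^5 + 2.710806*n^4 + 0.971984*n^3 + 0.937572*n^2 + 0.165048*n + 0.097336)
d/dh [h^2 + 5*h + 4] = 2*h + 5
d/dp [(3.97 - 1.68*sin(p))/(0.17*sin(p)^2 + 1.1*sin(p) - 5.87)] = (0.2856*sin(p)^2 - 1.3498*sin(p) + 5.4946)*cos(p)/(0.0289*sin(p)^4 + 0.374*sin(p)^3 - 0.7858*sin(p)^2 - 12.914*sin(p) + 34.4569)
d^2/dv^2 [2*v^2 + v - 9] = 4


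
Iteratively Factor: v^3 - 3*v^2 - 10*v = (v + 2)*(v^2 - 5*v) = (v - 5)*(v + 2)*(v)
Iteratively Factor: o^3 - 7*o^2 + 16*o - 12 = (o - 2)*(o^2 - 5*o + 6) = (o - 2)^2*(o - 3)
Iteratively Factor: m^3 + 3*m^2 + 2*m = (m)*(m^2 + 3*m + 2) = m*(m + 1)*(m + 2)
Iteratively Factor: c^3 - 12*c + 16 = (c - 2)*(c^2 + 2*c - 8) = (c - 2)*(c + 4)*(c - 2)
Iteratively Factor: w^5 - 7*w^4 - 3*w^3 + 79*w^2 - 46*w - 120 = (w - 4)*(w^4 - 3*w^3 - 15*w^2 + 19*w + 30) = (w - 4)*(w + 3)*(w^3 - 6*w^2 + 3*w + 10) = (w - 5)*(w - 4)*(w + 3)*(w^2 - w - 2) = (w - 5)*(w - 4)*(w + 1)*(w + 3)*(w - 2)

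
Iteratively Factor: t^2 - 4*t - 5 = (t + 1)*(t - 5)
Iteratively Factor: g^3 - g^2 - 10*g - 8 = (g + 1)*(g^2 - 2*g - 8) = (g - 4)*(g + 1)*(g + 2)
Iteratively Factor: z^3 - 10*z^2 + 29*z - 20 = (z - 5)*(z^2 - 5*z + 4) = (z - 5)*(z - 1)*(z - 4)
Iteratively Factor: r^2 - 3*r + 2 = (r - 2)*(r - 1)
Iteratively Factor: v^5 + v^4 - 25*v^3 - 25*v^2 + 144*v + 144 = (v - 3)*(v^4 + 4*v^3 - 13*v^2 - 64*v - 48) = (v - 3)*(v + 3)*(v^3 + v^2 - 16*v - 16) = (v - 4)*(v - 3)*(v + 3)*(v^2 + 5*v + 4) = (v - 4)*(v - 3)*(v + 3)*(v + 4)*(v + 1)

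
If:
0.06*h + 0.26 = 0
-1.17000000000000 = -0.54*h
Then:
No Solution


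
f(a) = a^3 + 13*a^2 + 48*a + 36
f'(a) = 3*a^2 + 26*a + 48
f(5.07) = 743.85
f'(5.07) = 256.93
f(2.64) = 271.72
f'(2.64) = 137.55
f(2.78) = 291.39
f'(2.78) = 143.47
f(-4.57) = -7.30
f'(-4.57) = -8.17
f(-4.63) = -6.81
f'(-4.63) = -8.07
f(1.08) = 104.26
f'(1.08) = 79.58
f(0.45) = 60.32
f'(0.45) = 60.31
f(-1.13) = -3.08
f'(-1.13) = 22.45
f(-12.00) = -396.00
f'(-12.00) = 168.00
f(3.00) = 324.00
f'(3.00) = 153.00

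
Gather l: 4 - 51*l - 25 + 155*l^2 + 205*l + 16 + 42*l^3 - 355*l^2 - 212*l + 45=42*l^3 - 200*l^2 - 58*l + 40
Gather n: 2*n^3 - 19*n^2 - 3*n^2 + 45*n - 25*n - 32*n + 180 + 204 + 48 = 2*n^3 - 22*n^2 - 12*n + 432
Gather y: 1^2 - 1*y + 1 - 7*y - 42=-8*y - 40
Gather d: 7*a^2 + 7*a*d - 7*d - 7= 7*a^2 + d*(7*a - 7) - 7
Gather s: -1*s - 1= -s - 1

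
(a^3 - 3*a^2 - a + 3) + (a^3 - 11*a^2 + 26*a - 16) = 2*a^3 - 14*a^2 + 25*a - 13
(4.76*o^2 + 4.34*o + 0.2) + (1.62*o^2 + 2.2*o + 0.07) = 6.38*o^2 + 6.54*o + 0.27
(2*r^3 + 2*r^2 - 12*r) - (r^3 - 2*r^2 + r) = r^3 + 4*r^2 - 13*r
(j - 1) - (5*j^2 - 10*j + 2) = -5*j^2 + 11*j - 3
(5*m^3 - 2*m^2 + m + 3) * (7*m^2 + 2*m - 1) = 35*m^5 - 4*m^4 - 2*m^3 + 25*m^2 + 5*m - 3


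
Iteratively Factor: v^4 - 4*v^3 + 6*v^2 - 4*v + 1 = (v - 1)*(v^3 - 3*v^2 + 3*v - 1) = (v - 1)^2*(v^2 - 2*v + 1) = (v - 1)^3*(v - 1)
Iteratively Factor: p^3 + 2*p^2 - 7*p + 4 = (p - 1)*(p^2 + 3*p - 4) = (p - 1)*(p + 4)*(p - 1)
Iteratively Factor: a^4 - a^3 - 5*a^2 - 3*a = (a + 1)*(a^3 - 2*a^2 - 3*a) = (a + 1)^2*(a^2 - 3*a) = a*(a + 1)^2*(a - 3)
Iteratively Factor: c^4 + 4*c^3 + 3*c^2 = (c + 3)*(c^3 + c^2) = c*(c + 3)*(c^2 + c) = c*(c + 1)*(c + 3)*(c)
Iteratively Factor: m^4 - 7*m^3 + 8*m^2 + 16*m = (m - 4)*(m^3 - 3*m^2 - 4*m) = (m - 4)^2*(m^2 + m) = (m - 4)^2*(m + 1)*(m)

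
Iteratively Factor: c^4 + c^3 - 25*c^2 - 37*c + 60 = (c - 1)*(c^3 + 2*c^2 - 23*c - 60) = (c - 1)*(c + 3)*(c^2 - c - 20) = (c - 5)*(c - 1)*(c + 3)*(c + 4)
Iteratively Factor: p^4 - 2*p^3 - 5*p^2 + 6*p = (p)*(p^3 - 2*p^2 - 5*p + 6) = p*(p + 2)*(p^2 - 4*p + 3) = p*(p - 1)*(p + 2)*(p - 3)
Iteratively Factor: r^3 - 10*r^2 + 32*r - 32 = (r - 2)*(r^2 - 8*r + 16) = (r - 4)*(r - 2)*(r - 4)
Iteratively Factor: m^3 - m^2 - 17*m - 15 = (m + 3)*(m^2 - 4*m - 5) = (m + 1)*(m + 3)*(m - 5)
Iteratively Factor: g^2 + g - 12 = (g - 3)*(g + 4)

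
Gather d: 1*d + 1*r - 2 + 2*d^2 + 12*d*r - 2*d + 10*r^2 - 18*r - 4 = 2*d^2 + d*(12*r - 1) + 10*r^2 - 17*r - 6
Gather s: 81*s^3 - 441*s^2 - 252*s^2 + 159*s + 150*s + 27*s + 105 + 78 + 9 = 81*s^3 - 693*s^2 + 336*s + 192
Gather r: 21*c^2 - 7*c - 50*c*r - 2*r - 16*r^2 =21*c^2 - 7*c - 16*r^2 + r*(-50*c - 2)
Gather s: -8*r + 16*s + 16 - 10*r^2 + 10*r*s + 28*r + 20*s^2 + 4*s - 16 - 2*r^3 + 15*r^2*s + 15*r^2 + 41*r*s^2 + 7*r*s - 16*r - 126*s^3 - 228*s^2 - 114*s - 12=-2*r^3 + 5*r^2 + 4*r - 126*s^3 + s^2*(41*r - 208) + s*(15*r^2 + 17*r - 94) - 12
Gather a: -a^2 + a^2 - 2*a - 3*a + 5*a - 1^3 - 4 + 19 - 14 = 0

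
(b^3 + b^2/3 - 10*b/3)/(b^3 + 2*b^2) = (b - 5/3)/b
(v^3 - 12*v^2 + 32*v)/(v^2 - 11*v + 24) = v*(v - 4)/(v - 3)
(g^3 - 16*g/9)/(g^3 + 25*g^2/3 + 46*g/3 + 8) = g*(3*g - 4)/(3*(g^2 + 7*g + 6))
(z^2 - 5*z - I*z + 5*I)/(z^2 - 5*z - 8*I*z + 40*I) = (z - I)/(z - 8*I)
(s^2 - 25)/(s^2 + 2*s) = (s^2 - 25)/(s*(s + 2))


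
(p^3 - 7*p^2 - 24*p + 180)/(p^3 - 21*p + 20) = (p^2 - 12*p + 36)/(p^2 - 5*p + 4)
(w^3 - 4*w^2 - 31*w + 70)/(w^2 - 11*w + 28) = (w^2 + 3*w - 10)/(w - 4)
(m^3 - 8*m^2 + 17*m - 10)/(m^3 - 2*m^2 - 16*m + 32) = (m^2 - 6*m + 5)/(m^2 - 16)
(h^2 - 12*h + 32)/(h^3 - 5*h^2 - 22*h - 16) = (h - 4)/(h^2 + 3*h + 2)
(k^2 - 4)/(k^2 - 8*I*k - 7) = (4 - k^2)/(-k^2 + 8*I*k + 7)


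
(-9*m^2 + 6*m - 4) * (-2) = 18*m^2 - 12*m + 8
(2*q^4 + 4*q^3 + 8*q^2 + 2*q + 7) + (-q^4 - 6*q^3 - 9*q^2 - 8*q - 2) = q^4 - 2*q^3 - q^2 - 6*q + 5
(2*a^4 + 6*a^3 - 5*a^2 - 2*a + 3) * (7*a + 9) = 14*a^5 + 60*a^4 + 19*a^3 - 59*a^2 + 3*a + 27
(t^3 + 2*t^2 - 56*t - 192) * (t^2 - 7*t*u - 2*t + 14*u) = t^5 - 7*t^4*u - 60*t^3 + 420*t^2*u - 80*t^2 + 560*t*u + 384*t - 2688*u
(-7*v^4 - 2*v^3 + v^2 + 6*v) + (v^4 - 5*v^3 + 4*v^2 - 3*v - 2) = -6*v^4 - 7*v^3 + 5*v^2 + 3*v - 2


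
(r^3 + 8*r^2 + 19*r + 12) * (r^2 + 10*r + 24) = r^5 + 18*r^4 + 123*r^3 + 394*r^2 + 576*r + 288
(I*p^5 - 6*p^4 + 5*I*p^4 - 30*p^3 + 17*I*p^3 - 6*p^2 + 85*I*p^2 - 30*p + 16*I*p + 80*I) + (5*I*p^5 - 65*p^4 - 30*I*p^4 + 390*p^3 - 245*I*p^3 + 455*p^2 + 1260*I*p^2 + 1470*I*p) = 6*I*p^5 - 71*p^4 - 25*I*p^4 + 360*p^3 - 228*I*p^3 + 449*p^2 + 1345*I*p^2 - 30*p + 1486*I*p + 80*I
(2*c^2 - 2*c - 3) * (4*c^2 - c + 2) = 8*c^4 - 10*c^3 - 6*c^2 - c - 6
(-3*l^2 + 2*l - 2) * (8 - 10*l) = 30*l^3 - 44*l^2 + 36*l - 16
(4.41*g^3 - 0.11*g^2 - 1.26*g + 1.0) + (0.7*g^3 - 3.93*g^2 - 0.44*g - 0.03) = 5.11*g^3 - 4.04*g^2 - 1.7*g + 0.97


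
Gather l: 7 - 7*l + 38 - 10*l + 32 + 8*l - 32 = 45 - 9*l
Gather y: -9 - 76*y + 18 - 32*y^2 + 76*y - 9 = -32*y^2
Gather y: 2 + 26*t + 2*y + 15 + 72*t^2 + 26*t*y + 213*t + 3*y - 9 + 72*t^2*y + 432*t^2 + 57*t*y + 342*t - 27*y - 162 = 504*t^2 + 581*t + y*(72*t^2 + 83*t - 22) - 154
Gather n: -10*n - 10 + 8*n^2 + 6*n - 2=8*n^2 - 4*n - 12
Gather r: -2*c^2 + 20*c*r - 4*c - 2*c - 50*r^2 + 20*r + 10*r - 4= -2*c^2 - 6*c - 50*r^2 + r*(20*c + 30) - 4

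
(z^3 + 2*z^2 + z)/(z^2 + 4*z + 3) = z*(z + 1)/(z + 3)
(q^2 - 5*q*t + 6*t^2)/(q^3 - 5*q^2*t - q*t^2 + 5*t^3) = (q^2 - 5*q*t + 6*t^2)/(q^3 - 5*q^2*t - q*t^2 + 5*t^3)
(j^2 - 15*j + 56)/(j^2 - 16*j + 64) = (j - 7)/(j - 8)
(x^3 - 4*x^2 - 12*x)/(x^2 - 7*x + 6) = x*(x + 2)/(x - 1)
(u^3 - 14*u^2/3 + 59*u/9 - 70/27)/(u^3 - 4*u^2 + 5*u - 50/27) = (3*u - 7)/(3*u - 5)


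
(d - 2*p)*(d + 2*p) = d^2 - 4*p^2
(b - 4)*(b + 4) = b^2 - 16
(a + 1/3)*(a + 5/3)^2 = a^3 + 11*a^2/3 + 35*a/9 + 25/27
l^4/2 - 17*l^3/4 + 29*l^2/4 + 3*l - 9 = (l/2 + 1/2)*(l - 6)*(l - 2)*(l - 3/2)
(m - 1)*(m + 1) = m^2 - 1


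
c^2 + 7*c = c*(c + 7)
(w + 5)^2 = w^2 + 10*w + 25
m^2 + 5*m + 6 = (m + 2)*(m + 3)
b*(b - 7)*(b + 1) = b^3 - 6*b^2 - 7*b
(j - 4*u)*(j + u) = j^2 - 3*j*u - 4*u^2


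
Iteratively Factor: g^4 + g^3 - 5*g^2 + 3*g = (g - 1)*(g^3 + 2*g^2 - 3*g) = (g - 1)^2*(g^2 + 3*g) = g*(g - 1)^2*(g + 3)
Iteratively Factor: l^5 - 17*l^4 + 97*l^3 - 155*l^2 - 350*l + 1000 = (l - 4)*(l^4 - 13*l^3 + 45*l^2 + 25*l - 250) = (l - 5)*(l - 4)*(l^3 - 8*l^2 + 5*l + 50) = (l - 5)^2*(l - 4)*(l^2 - 3*l - 10) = (l - 5)^2*(l - 4)*(l + 2)*(l - 5)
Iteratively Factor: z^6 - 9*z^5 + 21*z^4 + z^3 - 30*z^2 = (z - 2)*(z^5 - 7*z^4 + 7*z^3 + 15*z^2) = (z - 2)*(z + 1)*(z^4 - 8*z^3 + 15*z^2) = (z - 5)*(z - 2)*(z + 1)*(z^3 - 3*z^2) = z*(z - 5)*(z - 2)*(z + 1)*(z^2 - 3*z) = z*(z - 5)*(z - 3)*(z - 2)*(z + 1)*(z)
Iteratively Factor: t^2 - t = (t)*(t - 1)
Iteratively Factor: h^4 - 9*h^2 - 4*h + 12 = (h + 2)*(h^3 - 2*h^2 - 5*h + 6) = (h - 1)*(h + 2)*(h^2 - h - 6) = (h - 1)*(h + 2)^2*(h - 3)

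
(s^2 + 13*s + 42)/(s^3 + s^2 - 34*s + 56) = (s + 6)/(s^2 - 6*s + 8)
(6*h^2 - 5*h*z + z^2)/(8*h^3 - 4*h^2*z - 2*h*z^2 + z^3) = (-3*h + z)/(-4*h^2 + z^2)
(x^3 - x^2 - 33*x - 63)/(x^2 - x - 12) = (x^2 - 4*x - 21)/(x - 4)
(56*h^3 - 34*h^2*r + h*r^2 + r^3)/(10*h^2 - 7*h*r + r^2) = (-28*h^2 + 3*h*r + r^2)/(-5*h + r)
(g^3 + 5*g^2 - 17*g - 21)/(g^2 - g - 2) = (g^2 + 4*g - 21)/(g - 2)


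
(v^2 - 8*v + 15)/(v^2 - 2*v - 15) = (v - 3)/(v + 3)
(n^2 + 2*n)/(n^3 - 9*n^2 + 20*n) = (n + 2)/(n^2 - 9*n + 20)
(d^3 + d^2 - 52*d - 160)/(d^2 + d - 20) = (d^2 - 4*d - 32)/(d - 4)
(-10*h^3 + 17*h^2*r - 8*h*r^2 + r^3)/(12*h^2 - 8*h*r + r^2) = (5*h^2 - 6*h*r + r^2)/(-6*h + r)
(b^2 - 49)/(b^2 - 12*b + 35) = (b + 7)/(b - 5)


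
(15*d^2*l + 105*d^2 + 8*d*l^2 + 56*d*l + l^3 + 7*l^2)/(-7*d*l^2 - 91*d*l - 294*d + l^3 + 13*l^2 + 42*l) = (-15*d^2 - 8*d*l - l^2)/(7*d*l + 42*d - l^2 - 6*l)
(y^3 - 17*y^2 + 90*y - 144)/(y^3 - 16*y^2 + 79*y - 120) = (y - 6)/(y - 5)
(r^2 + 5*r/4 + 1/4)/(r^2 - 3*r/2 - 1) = (4*r^2 + 5*r + 1)/(2*(2*r^2 - 3*r - 2))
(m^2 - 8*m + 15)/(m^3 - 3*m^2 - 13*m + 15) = (m - 3)/(m^2 + 2*m - 3)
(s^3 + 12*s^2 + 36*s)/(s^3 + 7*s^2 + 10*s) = (s^2 + 12*s + 36)/(s^2 + 7*s + 10)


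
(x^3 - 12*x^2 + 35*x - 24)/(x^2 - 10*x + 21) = (x^2 - 9*x + 8)/(x - 7)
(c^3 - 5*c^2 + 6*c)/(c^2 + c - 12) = c*(c - 2)/(c + 4)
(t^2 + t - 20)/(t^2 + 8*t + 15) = (t - 4)/(t + 3)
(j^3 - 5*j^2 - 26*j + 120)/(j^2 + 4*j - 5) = (j^2 - 10*j + 24)/(j - 1)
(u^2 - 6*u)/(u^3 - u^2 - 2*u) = (6 - u)/(-u^2 + u + 2)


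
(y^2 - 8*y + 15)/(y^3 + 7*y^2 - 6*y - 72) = (y - 5)/(y^2 + 10*y + 24)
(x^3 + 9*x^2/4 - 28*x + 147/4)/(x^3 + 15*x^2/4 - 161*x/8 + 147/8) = 2*(x - 3)/(2*x - 3)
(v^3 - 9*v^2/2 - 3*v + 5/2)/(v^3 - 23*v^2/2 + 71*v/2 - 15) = (v + 1)/(v - 6)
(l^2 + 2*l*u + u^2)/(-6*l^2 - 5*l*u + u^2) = (l + u)/(-6*l + u)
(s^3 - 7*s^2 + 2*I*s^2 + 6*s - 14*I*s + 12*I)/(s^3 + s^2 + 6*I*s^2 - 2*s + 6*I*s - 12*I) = (s^2 + s*(-6 + 2*I) - 12*I)/(s^2 + s*(2 + 6*I) + 12*I)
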